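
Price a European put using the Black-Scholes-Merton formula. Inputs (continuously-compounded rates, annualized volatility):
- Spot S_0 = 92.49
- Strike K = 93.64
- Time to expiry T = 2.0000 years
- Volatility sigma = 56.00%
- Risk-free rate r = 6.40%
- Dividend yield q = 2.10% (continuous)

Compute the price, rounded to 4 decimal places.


Answer: Price = 23.2950

Derivation:
d1 = (ln(S/K) + (r - q + 0.5*sigma^2) * T) / (sigma * sqrt(T)) = 0.48896799
d2 = d1 - sigma * sqrt(T) = -0.30299161
exp(-rT) = 0.87985338; exp(-qT) = 0.95886978
P = K * exp(-rT) * N(-d2) - S_0 * exp(-qT) * N(-d1)
N(-d1) = 0.31243218; N(-d2) = 0.61905187
P = 93.6400 * 0.87985338 * 0.61905187 - 92.4900 * 0.95886978 * 0.31243218 = 23.2950


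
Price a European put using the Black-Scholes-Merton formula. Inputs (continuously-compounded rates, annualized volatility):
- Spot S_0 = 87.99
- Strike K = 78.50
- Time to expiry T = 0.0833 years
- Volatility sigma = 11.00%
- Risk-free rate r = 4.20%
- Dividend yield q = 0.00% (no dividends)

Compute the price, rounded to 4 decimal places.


Answer: Price = 0.0001

Derivation:
d1 = (ln(S/K) + (r - q + 0.5*sigma^2) * T) / (sigma * sqrt(T)) = 3.72078349
d2 = d1 - sigma * sqrt(T) = 3.68903558
exp(-rT) = 0.99650751; exp(-qT) = 1.00000000
P = K * exp(-rT) * N(-d2) - S_0 * exp(-qT) * N(-d1)
N(-d1) = 0.00009930; N(-d2) = 0.00011255
P = 78.5000 * 0.99650751 * 0.00011255 - 87.9900 * 1.00000000 * 0.00009930 = 0.0001


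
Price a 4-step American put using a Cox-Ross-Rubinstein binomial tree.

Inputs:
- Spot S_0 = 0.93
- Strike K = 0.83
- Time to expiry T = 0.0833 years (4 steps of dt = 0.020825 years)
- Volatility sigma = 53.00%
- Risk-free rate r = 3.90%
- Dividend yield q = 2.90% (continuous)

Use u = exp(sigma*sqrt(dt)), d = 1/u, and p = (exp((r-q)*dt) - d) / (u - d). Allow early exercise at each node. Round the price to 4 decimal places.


dt = T/N = 0.020825
u = exp(sigma*sqrt(dt)) = 1.079484; d = 1/u = 0.926368
p = (exp((r-q)*dt) - d) / (u - d) = 0.482249
Discount per step: exp(-r*dt) = 0.999188
Stock lattice S(k, i) with i counting down-moves:
  k=0: S(0,0) = 0.9300
  k=1: S(1,0) = 1.0039; S(1,1) = 0.8615
  k=2: S(2,0) = 1.0837; S(2,1) = 0.9300; S(2,2) = 0.7981
  k=3: S(3,0) = 1.1699; S(3,1) = 1.0039; S(3,2) = 0.8615; S(3,3) = 0.7393
  k=4: S(4,0) = 1.2628; S(4,1) = 1.0837; S(4,2) = 0.9300; S(4,3) = 0.7981; S(4,4) = 0.6849
Terminal payoffs V(N, i) = max(K - S_T, 0):
  V(4,0) = 0.000000; V(4,1) = 0.000000; V(4,2) = 0.000000; V(4,3) = 0.031913; V(4,4) = 0.145116
Backward induction: V(k, i) = exp(-r*dt) * [p * V(k+1, i) + (1-p) * V(k+1, i+1)]; then take max(V_cont, immediate exercise) for American.
  V(3,0) = exp(-r*dt) * [p*0.000000 + (1-p)*0.000000] = 0.000000; exercise = 0.000000; V(3,0) = max -> 0.000000
  V(3,1) = exp(-r*dt) * [p*0.000000 + (1-p)*0.000000] = 0.000000; exercise = 0.000000; V(3,1) = max -> 0.000000
  V(3,2) = exp(-r*dt) * [p*0.000000 + (1-p)*0.031913] = 0.016510; exercise = 0.000000; V(3,2) = max -> 0.016510
  V(3,3) = exp(-r*dt) * [p*0.031913 + (1-p)*0.145116] = 0.090450; exercise = 0.090678; V(3,3) = max -> 0.090678
  V(2,0) = exp(-r*dt) * [p*0.000000 + (1-p)*0.000000] = 0.000000; exercise = 0.000000; V(2,0) = max -> 0.000000
  V(2,1) = exp(-r*dt) * [p*0.000000 + (1-p)*0.016510] = 0.008541; exercise = 0.000000; V(2,1) = max -> 0.008541
  V(2,2) = exp(-r*dt) * [p*0.016510 + (1-p)*0.090678] = 0.054866; exercise = 0.031913; V(2,2) = max -> 0.054866
  V(1,0) = exp(-r*dt) * [p*0.000000 + (1-p)*0.008541] = 0.004419; exercise = 0.000000; V(1,0) = max -> 0.004419
  V(1,1) = exp(-r*dt) * [p*0.008541 + (1-p)*0.054866] = 0.032499; exercise = 0.000000; V(1,1) = max -> 0.032499
  V(0,0) = exp(-r*dt) * [p*0.004419 + (1-p)*0.032499] = 0.018942; exercise = 0.000000; V(0,0) = max -> 0.018942

Answer: Price = V(0,0) = 0.0189


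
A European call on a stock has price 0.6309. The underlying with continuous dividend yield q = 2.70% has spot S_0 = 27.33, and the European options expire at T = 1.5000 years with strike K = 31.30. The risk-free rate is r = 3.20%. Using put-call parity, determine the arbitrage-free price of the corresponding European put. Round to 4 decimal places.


Answer: Put price = 4.2187

Derivation:
Put-call parity: C - P = S_0 * exp(-qT) - K * exp(-rT).
S_0 * exp(-qT) = 27.3300 * 0.96030916 = 26.24524947
K * exp(-rT) = 31.3000 * 0.95313379 = 29.83308754
P = C - S*exp(-qT) + K*exp(-rT)
P = 0.6309 - 26.24524947 + 29.83308754 = 4.2187


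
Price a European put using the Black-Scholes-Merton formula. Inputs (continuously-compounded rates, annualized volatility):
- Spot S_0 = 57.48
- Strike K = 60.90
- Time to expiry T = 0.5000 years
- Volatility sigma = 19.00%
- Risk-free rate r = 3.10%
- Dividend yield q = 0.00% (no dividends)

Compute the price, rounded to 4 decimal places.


d1 = (ln(S/K) + (r - q + 0.5*sigma^2) * T) / (sigma * sqrt(T)) = -0.24764453
d2 = d1 - sigma * sqrt(T) = -0.38199481
exp(-rT) = 0.98461951; exp(-qT) = 1.00000000
P = K * exp(-rT) * N(-d2) - S_0 * exp(-qT) * N(-d1)
N(-d1) = 0.59779527; N(-d2) = 0.64876739
P = 60.9000 * 0.98461951 * 0.64876739 - 57.4800 * 1.00000000 * 0.59779527 = 4.5410

Answer: Price = 4.5410


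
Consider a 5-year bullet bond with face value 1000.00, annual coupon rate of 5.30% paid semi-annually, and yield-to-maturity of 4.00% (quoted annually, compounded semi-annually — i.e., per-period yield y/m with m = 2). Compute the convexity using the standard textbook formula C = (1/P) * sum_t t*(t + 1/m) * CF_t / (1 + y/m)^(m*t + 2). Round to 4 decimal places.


Coupon per period c = face * coupon_rate / m = 26.500000
Periods per year m = 2; per-period yield y/m = 0.020000
Number of cashflows N = 10
Cashflows (t years, CF_t, discount factor 1/(1+y/m)^(m*t), PV):
  t = 0.5000: CF_t = 26.500000, DF = 0.980392, PV = 25.980392
  t = 1.0000: CF_t = 26.500000, DF = 0.961169, PV = 25.470973
  t = 1.5000: CF_t = 26.500000, DF = 0.942322, PV = 24.971542
  t = 2.0000: CF_t = 26.500000, DF = 0.923845, PV = 24.481904
  t = 2.5000: CF_t = 26.500000, DF = 0.905731, PV = 24.001866
  t = 3.0000: CF_t = 26.500000, DF = 0.887971, PV = 23.531242
  t = 3.5000: CF_t = 26.500000, DF = 0.870560, PV = 23.069845
  t = 4.0000: CF_t = 26.500000, DF = 0.853490, PV = 22.617495
  t = 4.5000: CF_t = 26.500000, DF = 0.836755, PV = 22.174015
  t = 5.0000: CF_t = 1026.500000, DF = 0.820348, PV = 842.087530
Price P = sum_t PV_t = 1058.386803
Convexity numerator sum_t t*(t + 1/m) * CF_t / (1+y/m)^(m*t + 2):
  t = 0.5000: term = 12.485771
  t = 1.0000: term = 36.722856
  t = 1.5000: term = 72.005599
  t = 2.0000: term = 117.656208
  t = 2.5000: term = 173.023835
  t = 3.0000: term = 237.483696
  t = 3.5000: term = 310.436204
  t = 4.0000: term = 391.306139
  t = 4.5000: term = 479.541837
  t = 5.0000: term = 22258.176730
Convexity = (1/P) * sum = 24088.838875 / 1058.386803 = 22.759958

Answer: Convexity = 22.7600


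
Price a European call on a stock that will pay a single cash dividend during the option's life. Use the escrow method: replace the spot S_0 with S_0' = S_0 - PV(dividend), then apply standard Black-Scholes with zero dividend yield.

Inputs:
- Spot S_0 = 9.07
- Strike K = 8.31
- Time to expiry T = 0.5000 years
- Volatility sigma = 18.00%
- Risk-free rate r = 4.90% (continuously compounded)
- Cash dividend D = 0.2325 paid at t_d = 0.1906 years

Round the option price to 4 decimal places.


PV(D) = D * exp(-r * t_d) = 0.2325 * 0.99070408 = 0.23033870
S_0' = S_0 - PV(D) = 9.0700 - 0.23033870 = 8.83966130
d1 = (ln(S_0'/K) + (r + sigma^2/2)*T) / (sigma*sqrt(T)) = 0.74158965
d2 = d1 - sigma*sqrt(T) = 0.61431043
exp(-rT) = 0.97579769
N(d1) = 0.77083200; N(d2) = 0.73049489
C = S_0' * N(d1) - K * exp(-rT) * N(d2) = 8.83966130 * 0.77083200 - 8.3100 * 0.97579769 * 0.73049489 = 0.8904

Answer: Price = 0.8904


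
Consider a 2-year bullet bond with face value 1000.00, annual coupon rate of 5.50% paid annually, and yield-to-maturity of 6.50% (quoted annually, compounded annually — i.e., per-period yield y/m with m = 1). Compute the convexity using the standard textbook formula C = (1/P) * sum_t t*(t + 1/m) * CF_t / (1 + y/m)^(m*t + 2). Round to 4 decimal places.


Coupon per period c = face * coupon_rate / m = 55.000000
Periods per year m = 1; per-period yield y/m = 0.065000
Number of cashflows N = 2
Cashflows (t years, CF_t, discount factor 1/(1+y/m)^(m*t), PV):
  t = 1.0000: CF_t = 55.000000, DF = 0.938967, PV = 51.643192
  t = 2.0000: CF_t = 1055.000000, DF = 0.881659, PV = 930.150543
Price P = sum_t PV_t = 981.793736
Convexity numerator sum_t t*(t + 1/m) * CF_t / (1+y/m)^(m*t + 2):
  t = 1.0000: term = 91.063400
  t = 2.0000: term = 4920.455165
Convexity = (1/P) * sum = 5011.518565 / 981.793736 = 5.104452

Answer: Convexity = 5.1045


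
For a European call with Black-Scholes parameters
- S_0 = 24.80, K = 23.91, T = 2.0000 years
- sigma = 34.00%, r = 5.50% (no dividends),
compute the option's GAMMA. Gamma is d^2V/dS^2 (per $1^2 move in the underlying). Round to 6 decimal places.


d1 = 0.5451936195; d2 = 0.0643610083
phi(d1) = 0.3438476579; exp(-qT) = 1.0000000000; exp(-rT) = 0.8958341353
Gamma = exp(-qT) * phi(d1) / (S * sigma * sqrt(T)) = 1.0000000000 * 0.3438476579 / (24.8000 * 0.3400 * 1.4142135624) = 0.028835

Answer: Gamma = 0.028835


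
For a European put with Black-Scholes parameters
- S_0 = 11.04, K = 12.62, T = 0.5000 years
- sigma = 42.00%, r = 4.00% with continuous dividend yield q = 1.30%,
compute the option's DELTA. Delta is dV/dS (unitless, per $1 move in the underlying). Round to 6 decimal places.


Answer: Delta = -0.597298

Derivation:
d1 = -0.2564367063; d2 = -0.5534215544
phi(d1) = 0.3860384028; exp(-qT) = 0.9935210793; exp(-rT) = 0.9801986733
N(-d1) = 0.6011931762
Delta = -exp(-qT) * N(-d1) = -0.9935210793 * 0.6011931762 = -0.597298


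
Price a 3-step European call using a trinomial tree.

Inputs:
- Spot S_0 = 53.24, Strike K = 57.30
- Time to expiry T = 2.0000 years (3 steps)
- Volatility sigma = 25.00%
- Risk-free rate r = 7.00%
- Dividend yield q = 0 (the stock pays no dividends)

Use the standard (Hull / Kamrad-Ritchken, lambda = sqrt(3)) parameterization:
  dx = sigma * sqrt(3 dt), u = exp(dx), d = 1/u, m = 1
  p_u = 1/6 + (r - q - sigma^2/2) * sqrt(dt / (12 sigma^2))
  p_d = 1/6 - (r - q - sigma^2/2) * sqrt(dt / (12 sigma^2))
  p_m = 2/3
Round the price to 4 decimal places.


dt = T/N = 0.666667; dx = sigma*sqrt(3*dt) = 0.353553
u = exp(dx) = 1.424119; d = 1/u = 0.702189
p_u = 0.203201, p_m = 0.666667, p_d = 0.130133
Discount per step: exp(-r*dt) = 0.954405
Stock lattice S(k, j) with j the centered position index:
  k=0: S(0,+0) = 53.2400
  k=1: S(1,-1) = 37.3845; S(1,+0) = 53.2400; S(1,+1) = 75.8201
  k=2: S(2,-2) = 26.2510; S(2,-1) = 37.3845; S(2,+0) = 53.2400; S(2,+1) = 75.8201; S(2,+2) = 107.9768
  k=3: S(3,-3) = 18.4331; S(3,-2) = 26.2510; S(3,-1) = 37.3845; S(3,+0) = 53.2400; S(3,+1) = 75.8201; S(3,+2) = 107.9768; S(3,+3) = 153.7719
Terminal payoffs V(N, j) = max(S_T - K, 0):
  V(3,-3) = 0.000000; V(3,-2) = 0.000000; V(3,-1) = 0.000000; V(3,+0) = 0.000000; V(3,+1) = 18.520097; V(3,+2) = 50.676842; V(3,+3) = 96.471874
Backward induction: V(k, j) = exp(-r*dt) * [p_u * V(k+1, j+1) + p_m * V(k+1, j) + p_d * V(k+1, j-1)]
  V(2,-2) = exp(-r*dt) * [p_u*0.000000 + p_m*0.000000 + p_d*0.000000] = 0.000000
  V(2,-1) = exp(-r*dt) * [p_u*0.000000 + p_m*0.000000 + p_d*0.000000] = 0.000000
  V(2,+0) = exp(-r*dt) * [p_u*18.520097 + p_m*0.000000 + p_d*0.000000] = 3.591708
  V(2,+1) = exp(-r*dt) * [p_u*50.676842 + p_m*18.520097 + p_d*0.000000] = 21.611836
  V(2,+2) = exp(-r*dt) * [p_u*96.471874 + p_m*50.676842 + p_d*18.520097] = 53.253696
  V(1,-1) = exp(-r*dt) * [p_u*3.591708 + p_m*0.000000 + p_d*0.000000] = 0.696560
  V(1,+0) = exp(-r*dt) * [p_u*21.611836 + p_m*3.591708 + p_d*0.000000] = 6.476603
  V(1,+1) = exp(-r*dt) * [p_u*53.253696 + p_m*21.611836 + p_d*3.591708] = 24.524850
  V(0,+0) = exp(-r*dt) * [p_u*24.524850 + p_m*6.476603 + p_d*0.696560] = 8.963626

Answer: Price = V(0,0) = 8.9636


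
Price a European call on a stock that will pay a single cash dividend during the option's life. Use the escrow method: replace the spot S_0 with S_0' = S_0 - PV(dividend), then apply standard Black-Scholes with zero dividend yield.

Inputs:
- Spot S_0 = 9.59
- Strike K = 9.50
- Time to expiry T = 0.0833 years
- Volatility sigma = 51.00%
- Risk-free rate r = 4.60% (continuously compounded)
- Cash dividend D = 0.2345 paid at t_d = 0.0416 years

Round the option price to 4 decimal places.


Answer: Price = 0.4999

Derivation:
PV(D) = D * exp(-r * t_d) = 0.2345 * 0.99808823 = 0.23405169
S_0' = S_0 - PV(D) = 9.5900 - 0.23405169 = 9.35594831
d1 = (ln(S_0'/K) + (r + sigma^2/2)*T) / (sigma*sqrt(T)) = -0.00417480
d2 = d1 - sigma*sqrt(T) = -0.15136967
exp(-rT) = 0.99617553
N(d1) = 0.49833450; N(d2) = 0.43984206
C = S_0' * N(d1) - K * exp(-rT) * N(d2) = 9.35594831 * 0.49833450 - 9.5000 * 0.99617553 * 0.43984206 = 0.4999


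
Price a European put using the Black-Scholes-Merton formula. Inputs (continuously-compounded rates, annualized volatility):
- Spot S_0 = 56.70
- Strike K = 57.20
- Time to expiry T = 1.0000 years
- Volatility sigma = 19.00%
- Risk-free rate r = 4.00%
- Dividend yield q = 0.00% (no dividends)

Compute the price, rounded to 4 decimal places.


Answer: Price = 3.4107

Derivation:
d1 = (ln(S/K) + (r - q + 0.5*sigma^2) * T) / (sigma * sqrt(T)) = 0.25931743
d2 = d1 - sigma * sqrt(T) = 0.06931743
exp(-rT) = 0.96078944; exp(-qT) = 1.00000000
P = K * exp(-rT) * N(-d2) - S_0 * exp(-qT) * N(-d1)
N(-d1) = 0.39769516; N(-d2) = 0.47236847
P = 57.2000 * 0.96078944 * 0.47236847 - 56.7000 * 1.00000000 * 0.39769516 = 3.4107


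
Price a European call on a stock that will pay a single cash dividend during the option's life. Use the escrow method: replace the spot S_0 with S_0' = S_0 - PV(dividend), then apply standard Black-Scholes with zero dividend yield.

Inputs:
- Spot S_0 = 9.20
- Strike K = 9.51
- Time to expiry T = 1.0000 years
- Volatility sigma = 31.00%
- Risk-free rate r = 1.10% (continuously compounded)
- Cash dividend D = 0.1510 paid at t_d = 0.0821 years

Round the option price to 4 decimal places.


Answer: Price = 0.9670

Derivation:
PV(D) = D * exp(-r * t_d) = 0.1510 * 0.99909731 = 0.15086369
S_0' = S_0 - PV(D) = 9.2000 - 0.15086369 = 9.04913631
d1 = (ln(S_0'/K) + (r + sigma^2/2)*T) / (sigma*sqrt(T)) = 0.03024336
d2 = d1 - sigma*sqrt(T) = -0.27975664
exp(-rT) = 0.98906028
N(d1) = 0.51206352; N(d2) = 0.38983211
C = S_0' * N(d1) - K * exp(-rT) * N(d2) = 9.04913631 * 0.51206352 - 9.5100 * 0.98906028 * 0.38983211 = 0.9670


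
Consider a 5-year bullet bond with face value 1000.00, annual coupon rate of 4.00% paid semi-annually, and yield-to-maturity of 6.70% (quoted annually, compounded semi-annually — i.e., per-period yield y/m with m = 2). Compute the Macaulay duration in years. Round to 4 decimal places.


Coupon per period c = face * coupon_rate / m = 20.000000
Periods per year m = 2; per-period yield y/m = 0.033500
Number of cashflows N = 10
Cashflows (t years, CF_t, discount factor 1/(1+y/m)^(m*t), PV):
  t = 0.5000: CF_t = 20.000000, DF = 0.967586, PV = 19.351717
  t = 1.0000: CF_t = 20.000000, DF = 0.936222, PV = 18.724448
  t = 1.5000: CF_t = 20.000000, DF = 0.905876, PV = 18.117512
  t = 2.0000: CF_t = 20.000000, DF = 0.876512, PV = 17.530248
  t = 2.5000: CF_t = 20.000000, DF = 0.848101, PV = 16.962021
  t = 3.0000: CF_t = 20.000000, DF = 0.820611, PV = 16.412212
  t = 3.5000: CF_t = 20.000000, DF = 0.794011, PV = 15.880224
  t = 4.0000: CF_t = 20.000000, DF = 0.768274, PV = 15.365481
  t = 4.5000: CF_t = 20.000000, DF = 0.743371, PV = 14.867422
  t = 5.0000: CF_t = 1020.000000, DF = 0.719275, PV = 733.660880
Price P = sum_t PV_t = 886.872165
Macaulay numerator sum_t t * PV_t:
  t * PV_t at t = 0.5000: 9.675859
  t * PV_t at t = 1.0000: 18.724448
  t * PV_t at t = 1.5000: 27.176268
  t * PV_t at t = 2.0000: 35.060497
  t * PV_t at t = 2.5000: 42.405052
  t * PV_t at t = 3.0000: 49.236635
  t * PV_t at t = 3.5000: 55.580785
  t * PV_t at t = 4.0000: 61.461922
  t * PV_t at t = 4.5000: 66.903399
  t * PV_t at t = 5.0000: 3668.304398
Macaulay duration D = (sum_t t * PV_t) / P = 4034.529262 / 886.872165 = 4.549167

Answer: Macaulay duration = 4.5492 years


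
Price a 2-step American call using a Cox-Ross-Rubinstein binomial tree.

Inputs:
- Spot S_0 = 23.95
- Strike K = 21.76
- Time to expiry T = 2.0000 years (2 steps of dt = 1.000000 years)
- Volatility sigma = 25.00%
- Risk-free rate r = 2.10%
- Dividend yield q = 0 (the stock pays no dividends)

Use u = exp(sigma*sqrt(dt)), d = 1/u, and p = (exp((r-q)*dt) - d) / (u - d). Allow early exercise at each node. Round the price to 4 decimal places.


Answer: Price = V(0,0) = 4.9617

Derivation:
dt = T/N = 1.000000
u = exp(sigma*sqrt(dt)) = 1.284025; d = 1/u = 0.778801
p = (exp((r-q)*dt) - d) / (u - d) = 0.479829
Discount per step: exp(-r*dt) = 0.979219
Stock lattice S(k, i) with i counting down-moves:
  k=0: S(0,0) = 23.9500
  k=1: S(1,0) = 30.7524; S(1,1) = 18.6523
  k=2: S(2,0) = 39.4869; S(2,1) = 23.9500; S(2,2) = 14.5264
Terminal payoffs V(N, i) = max(S_T - K, 0):
  V(2,0) = 17.726874; V(2,1) = 2.190000; V(2,2) = 0.000000
Backward induction: V(k, i) = exp(-r*dt) * [p * V(k+1, i) + (1-p) * V(k+1, i+1)]; then take max(V_cont, immediate exercise) for American.
  V(1,0) = exp(-r*dt) * [p*17.726874 + (1-p)*2.190000] = 9.444604; exercise = 8.992409; V(1,0) = max -> 9.444604
  V(1,1) = exp(-r*dt) * [p*2.190000 + (1-p)*0.000000] = 1.028988; exercise = 0.000000; V(1,1) = max -> 1.028988
  V(0,0) = exp(-r*dt) * [p*9.444604 + (1-p)*1.028988] = 4.961743; exercise = 2.190000; V(0,0) = max -> 4.961743


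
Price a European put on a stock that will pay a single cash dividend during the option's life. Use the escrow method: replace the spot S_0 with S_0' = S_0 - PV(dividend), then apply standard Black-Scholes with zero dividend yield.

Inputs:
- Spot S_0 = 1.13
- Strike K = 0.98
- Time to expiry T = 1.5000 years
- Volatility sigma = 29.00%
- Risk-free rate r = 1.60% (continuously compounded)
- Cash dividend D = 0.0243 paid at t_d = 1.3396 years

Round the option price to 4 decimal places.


Answer: Price = 0.0825

Derivation:
PV(D) = D * exp(-r * t_d) = 0.0243 * 0.97879447 = 0.02378471
S_0' = S_0 - PV(D) = 1.1300 - 0.02378471 = 1.10621529
d1 = (ln(S_0'/K) + (r + sigma^2/2)*T) / (sigma*sqrt(T)) = 0.58625089
d2 = d1 - sigma*sqrt(T) = 0.23107487
exp(-rT) = 0.97628571
N(-d1) = 0.27885347; N(-d2) = 0.40862832
P = K * exp(-rT) * N(-d2) - S_0' * N(-d1) = 0.9800 * 0.97628571 * 0.40862832 - 1.10621529 * 0.27885347 = 0.0825


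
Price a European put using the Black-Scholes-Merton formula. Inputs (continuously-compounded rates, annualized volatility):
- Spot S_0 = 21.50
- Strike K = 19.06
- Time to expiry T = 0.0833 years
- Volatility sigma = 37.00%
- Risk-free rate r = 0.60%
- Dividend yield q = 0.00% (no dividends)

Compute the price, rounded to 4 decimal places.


d1 = (ln(S/K) + (r - q + 0.5*sigma^2) * T) / (sigma * sqrt(T)) = 1.18610897
d2 = d1 - sigma * sqrt(T) = 1.07932054
exp(-rT) = 0.99950032; exp(-qT) = 1.00000000
P = K * exp(-rT) * N(-d2) - S_0 * exp(-qT) * N(-d1)
N(-d1) = 0.11778963; N(-d2) = 0.14022243
P = 19.0600 * 0.99950032 * 0.14022243 - 21.5000 * 1.00000000 * 0.11778963 = 0.1388

Answer: Price = 0.1388


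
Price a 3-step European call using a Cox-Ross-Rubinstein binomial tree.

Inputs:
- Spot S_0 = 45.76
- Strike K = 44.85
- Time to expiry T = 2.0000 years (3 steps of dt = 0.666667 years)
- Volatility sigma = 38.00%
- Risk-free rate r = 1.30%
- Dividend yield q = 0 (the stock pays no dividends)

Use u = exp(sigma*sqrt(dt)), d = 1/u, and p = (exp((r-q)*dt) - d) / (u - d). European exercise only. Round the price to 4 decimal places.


Answer: Price = V(0,0) = 11.3008

Derivation:
dt = T/N = 0.666667
u = exp(sigma*sqrt(dt)) = 1.363792; d = 1/u = 0.733250
p = (exp((r-q)*dt) - d) / (u - d) = 0.436854
Discount per step: exp(-r*dt) = 0.991371
Stock lattice S(k, i) with i counting down-moves:
  k=0: S(0,0) = 45.7600
  k=1: S(1,0) = 62.4071; S(1,1) = 33.5535
  k=2: S(2,0) = 85.1103; S(2,1) = 45.7600; S(2,2) = 24.6031
  k=3: S(3,0) = 116.0727; S(3,1) = 62.4071; S(3,2) = 33.5535; S(3,3) = 18.0402
Terminal payoffs V(N, i) = max(S_T - K, 0):
  V(3,0) = 71.222669; V(3,1) = 17.557100; V(3,2) = 0.000000; V(3,3) = 0.000000
Backward induction: V(k, i) = exp(-r*dt) * [p * V(k+1, i) + (1-p) * V(k+1, i+1)].
  V(2,0) = exp(-r*dt) * [p*71.222669 + (1-p)*17.557100] = 40.647294
  V(2,1) = exp(-r*dt) * [p*17.557100 + (1-p)*0.000000] = 7.603699
  V(2,2) = exp(-r*dt) * [p*0.000000 + (1-p)*0.000000] = 0.000000
  V(1,0) = exp(-r*dt) * [p*40.647294 + (1-p)*7.603699] = 21.848736
  V(1,1) = exp(-r*dt) * [p*7.603699 + (1-p)*0.000000] = 3.293040
  V(0,0) = exp(-r*dt) * [p*21.848736 + (1-p)*3.293040] = 11.300798


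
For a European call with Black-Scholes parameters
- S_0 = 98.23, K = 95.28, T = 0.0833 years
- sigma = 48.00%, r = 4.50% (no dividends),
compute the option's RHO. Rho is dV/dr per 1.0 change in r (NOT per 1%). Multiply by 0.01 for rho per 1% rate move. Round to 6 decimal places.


d1 = 0.3164252772; d2 = 0.1778889282
phi(d1) = 0.3794619270; exp(-qT) = 1.0000000000; exp(-rT) = 0.9962585169
N(d2) = 0.5705948969
Rho = K*T*exp(-rT)*N(d2) = 95.2800 * 0.0833 * 0.9962585169 * 0.5705948969 = 4.511767

Answer: Rho = 4.511767


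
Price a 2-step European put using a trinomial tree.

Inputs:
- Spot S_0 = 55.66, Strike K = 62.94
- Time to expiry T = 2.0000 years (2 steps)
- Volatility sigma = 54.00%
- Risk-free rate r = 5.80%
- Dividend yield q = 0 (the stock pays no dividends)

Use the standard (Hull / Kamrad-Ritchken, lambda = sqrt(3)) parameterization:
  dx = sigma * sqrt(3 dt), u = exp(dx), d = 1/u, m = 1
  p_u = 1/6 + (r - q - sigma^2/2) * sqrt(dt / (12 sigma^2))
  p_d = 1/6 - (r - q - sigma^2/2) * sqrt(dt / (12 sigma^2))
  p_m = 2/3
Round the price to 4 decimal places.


dt = T/N = 1.000000; dx = sigma*sqrt(3*dt) = 0.935307
u = exp(dx) = 2.547997; d = 1/u = 0.392465
p_u = 0.119730, p_m = 0.666667, p_d = 0.213603
Discount per step: exp(-r*dt) = 0.943650
Stock lattice S(k, j) with j the centered position index:
  k=0: S(0,+0) = 55.6600
  k=1: S(1,-1) = 21.8446; S(1,+0) = 55.6600; S(1,+1) = 141.8215
  k=2: S(2,-2) = 8.5732; S(2,-1) = 21.8446; S(2,+0) = 55.6600; S(2,+1) = 141.8215; S(2,+2) = 361.3607
Terminal payoffs V(N, j) = max(K - S_T, 0):
  V(2,-2) = 54.366750; V(2,-1) = 41.095388; V(2,+0) = 7.280000; V(2,+1) = 0.000000; V(2,+2) = 0.000000
Backward induction: V(k, j) = exp(-r*dt) * [p_u * V(k+1, j+1) + p_m * V(k+1, j) + p_d * V(k+1, j-1)]
  V(1,-1) = exp(-r*dt) * [p_u*7.280000 + p_m*41.095388 + p_d*54.366750] = 37.634145
  V(1,+0) = exp(-r*dt) * [p_u*0.000000 + p_m*7.280000 + p_d*41.095388] = 12.863304
  V(1,+1) = exp(-r*dt) * [p_u*0.000000 + p_m*0.000000 + p_d*7.280000] = 1.467405
  V(0,+0) = exp(-r*dt) * [p_u*1.467405 + p_m*12.863304 + p_d*37.634145] = 15.843881

Answer: Price = V(0,0) = 15.8439


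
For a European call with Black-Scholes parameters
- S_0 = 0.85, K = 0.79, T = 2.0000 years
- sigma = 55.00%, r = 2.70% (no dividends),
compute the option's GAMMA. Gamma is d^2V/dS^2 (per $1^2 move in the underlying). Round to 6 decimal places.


Answer: Gamma = 0.518013

Derivation:
d1 = 0.5524476198; d2 = -0.2253698395
phi(d1) = 0.3424814719; exp(-qT) = 1.0000000000; exp(-rT) = 0.9474321065
Gamma = exp(-qT) * phi(d1) / (S * sigma * sqrt(T)) = 1.0000000000 * 0.3424814719 / (0.8500 * 0.5500 * 1.4142135624) = 0.518013


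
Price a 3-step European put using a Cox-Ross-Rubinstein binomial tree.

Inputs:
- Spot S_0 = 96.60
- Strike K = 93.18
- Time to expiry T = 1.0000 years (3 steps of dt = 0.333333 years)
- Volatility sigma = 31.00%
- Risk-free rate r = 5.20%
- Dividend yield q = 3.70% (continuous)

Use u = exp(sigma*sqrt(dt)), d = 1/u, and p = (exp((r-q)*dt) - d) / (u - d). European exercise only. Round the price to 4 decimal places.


Answer: Price = V(0,0) = 9.8810

Derivation:
dt = T/N = 0.333333
u = exp(sigma*sqrt(dt)) = 1.195995; d = 1/u = 0.836124
p = (exp((r-q)*dt) - d) / (u - d) = 0.469303
Discount per step: exp(-r*dt) = 0.982816
Stock lattice S(k, i) with i counting down-moves:
  k=0: S(0,0) = 96.6000
  k=1: S(1,0) = 115.5331; S(1,1) = 80.7696
  k=2: S(2,0) = 138.1771; S(2,1) = 96.6000; S(2,2) = 67.5334
  k=3: S(3,0) = 165.2591; S(3,1) = 115.5331; S(3,2) = 80.7696; S(3,3) = 56.4662
Terminal payoffs V(N, i) = max(K - S_T, 0):
  V(3,0) = 0.000000; V(3,1) = 0.000000; V(3,2) = 12.410440; V(3,3) = 36.713757
Backward induction: V(k, i) = exp(-r*dt) * [p * V(k+1, i) + (1-p) * V(k+1, i+1)].
  V(2,0) = exp(-r*dt) * [p*0.000000 + (1-p)*0.000000] = 0.000000
  V(2,1) = exp(-r*dt) * [p*0.000000 + (1-p)*12.410440] = 6.473006
  V(2,2) = exp(-r*dt) * [p*12.410440 + (1-p)*36.713757] = 24.873242
  V(1,0) = exp(-r*dt) * [p*0.000000 + (1-p)*6.473006] = 3.376174
  V(1,1) = exp(-r*dt) * [p*6.473006 + (1-p)*24.873242] = 15.958922
  V(0,0) = exp(-r*dt) * [p*3.376174 + (1-p)*15.958922] = 9.881036


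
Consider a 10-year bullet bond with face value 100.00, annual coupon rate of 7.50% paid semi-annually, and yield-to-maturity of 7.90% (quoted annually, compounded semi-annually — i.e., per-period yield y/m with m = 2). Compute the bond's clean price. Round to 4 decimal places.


Coupon per period c = face * coupon_rate / m = 3.750000
Periods per year m = 2; per-period yield y/m = 0.039500
Number of cashflows N = 20
Cashflows (t years, CF_t, discount factor 1/(1+y/m)^(m*t), PV):
  t = 0.5000: CF_t = 3.750000, DF = 0.962001, PV = 3.607504
  t = 1.0000: CF_t = 3.750000, DF = 0.925446, PV = 3.470422
  t = 1.5000: CF_t = 3.750000, DF = 0.890280, PV = 3.338549
  t = 2.0000: CF_t = 3.750000, DF = 0.856450, PV = 3.211688
  t = 2.5000: CF_t = 3.750000, DF = 0.823906, PV = 3.089647
  t = 3.0000: CF_t = 3.750000, DF = 0.792598, PV = 2.972243
  t = 3.5000: CF_t = 3.750000, DF = 0.762480, PV = 2.859301
  t = 4.0000: CF_t = 3.750000, DF = 0.733507, PV = 2.750650
  t = 4.5000: CF_t = 3.750000, DF = 0.705634, PV = 2.646128
  t = 5.0000: CF_t = 3.750000, DF = 0.678821, PV = 2.545578
  t = 5.5000: CF_t = 3.750000, DF = 0.653026, PV = 2.448848
  t = 6.0000: CF_t = 3.750000, DF = 0.628212, PV = 2.355794
  t = 6.5000: CF_t = 3.750000, DF = 0.604340, PV = 2.266276
  t = 7.0000: CF_t = 3.750000, DF = 0.581376, PV = 2.180160
  t = 7.5000: CF_t = 3.750000, DF = 0.559284, PV = 2.097316
  t = 8.0000: CF_t = 3.750000, DF = 0.538032, PV = 2.017620
  t = 8.5000: CF_t = 3.750000, DF = 0.517587, PV = 1.940952
  t = 9.0000: CF_t = 3.750000, DF = 0.497919, PV = 1.867198
  t = 9.5000: CF_t = 3.750000, DF = 0.478999, PV = 1.796246
  t = 10.0000: CF_t = 103.750000, DF = 0.460798, PV = 47.807742
Price P = sum_t PV_t = 97.269861

Answer: Price = 97.2699


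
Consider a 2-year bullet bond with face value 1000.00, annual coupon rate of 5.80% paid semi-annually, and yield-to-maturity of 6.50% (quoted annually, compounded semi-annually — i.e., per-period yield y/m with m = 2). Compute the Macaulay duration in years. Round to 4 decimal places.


Answer: Macaulay duration = 1.9164 years

Derivation:
Coupon per period c = face * coupon_rate / m = 29.000000
Periods per year m = 2; per-period yield y/m = 0.032500
Number of cashflows N = 4
Cashflows (t years, CF_t, discount factor 1/(1+y/m)^(m*t), PV):
  t = 0.5000: CF_t = 29.000000, DF = 0.968523, PV = 28.087167
  t = 1.0000: CF_t = 29.000000, DF = 0.938037, PV = 27.203067
  t = 1.5000: CF_t = 29.000000, DF = 0.908510, PV = 26.346796
  t = 2.0000: CF_t = 1029.000000, DF = 0.879913, PV = 905.430528
Price P = sum_t PV_t = 987.067559
Macaulay numerator sum_t t * PV_t:
  t * PV_t at t = 0.5000: 14.043584
  t * PV_t at t = 1.0000: 27.203067
  t * PV_t at t = 1.5000: 39.520195
  t * PV_t at t = 2.0000: 1810.861057
Macaulay duration D = (sum_t t * PV_t) / P = 1891.627902 / 987.067559 = 1.916412


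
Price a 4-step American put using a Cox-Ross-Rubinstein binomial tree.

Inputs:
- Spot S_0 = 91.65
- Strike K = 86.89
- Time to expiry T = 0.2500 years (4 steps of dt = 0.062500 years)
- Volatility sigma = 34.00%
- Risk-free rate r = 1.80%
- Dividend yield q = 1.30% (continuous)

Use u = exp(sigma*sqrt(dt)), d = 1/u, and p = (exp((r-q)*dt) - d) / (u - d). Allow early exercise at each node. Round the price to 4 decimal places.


dt = T/N = 0.062500
u = exp(sigma*sqrt(dt)) = 1.088717; d = 1/u = 0.918512
p = (exp((r-q)*dt) - d) / (u - d) = 0.480599
Discount per step: exp(-r*dt) = 0.998876
Stock lattice S(k, i) with i counting down-moves:
  k=0: S(0,0) = 91.6500
  k=1: S(1,0) = 99.7809; S(1,1) = 84.1817
  k=2: S(2,0) = 108.6332; S(2,1) = 91.6500; S(2,2) = 77.3219
  k=3: S(3,0) = 118.2708; S(3,1) = 99.7809; S(3,2) = 84.1817; S(3,3) = 71.0211
  k=4: S(4,0) = 128.7634; S(4,1) = 108.6332; S(4,2) = 91.6500; S(4,3) = 77.3219; S(4,4) = 65.2338
Terminal payoffs V(N, i) = max(K - S_T, 0):
  V(4,0) = 0.000000; V(4,1) = 0.000000; V(4,2) = 0.000000; V(4,3) = 9.568120; V(4,4) = 21.656250
Backward induction: V(k, i) = exp(-r*dt) * [p * V(k+1, i) + (1-p) * V(k+1, i+1)]; then take max(V_cont, immediate exercise) for American.
  V(3,0) = exp(-r*dt) * [p*0.000000 + (1-p)*0.000000] = 0.000000; exercise = 0.000000; V(3,0) = max -> 0.000000
  V(3,1) = exp(-r*dt) * [p*0.000000 + (1-p)*0.000000] = 0.000000; exercise = 0.000000; V(3,1) = max -> 0.000000
  V(3,2) = exp(-r*dt) * [p*0.000000 + (1-p)*9.568120] = 4.964102; exercise = 2.708349; V(3,2) = max -> 4.964102
  V(3,3) = exp(-r*dt) * [p*9.568120 + (1-p)*21.656250] = 15.828888; exercise = 15.868903; V(3,3) = max -> 15.868903
  V(2,0) = exp(-r*dt) * [p*0.000000 + (1-p)*0.000000] = 0.000000; exercise = 0.000000; V(2,0) = max -> 0.000000
  V(2,1) = exp(-r*dt) * [p*0.000000 + (1-p)*4.964102] = 2.575460; exercise = 0.000000; V(2,1) = max -> 2.575460
  V(2,2) = exp(-r*dt) * [p*4.964102 + (1-p)*15.868903] = 10.616116; exercise = 9.568120; V(2,2) = max -> 10.616116
  V(1,0) = exp(-r*dt) * [p*0.000000 + (1-p)*2.575460] = 1.336192; exercise = 0.000000; V(1,0) = max -> 1.336192
  V(1,1) = exp(-r*dt) * [p*2.575460 + (1-p)*10.616116] = 6.744192; exercise = 2.708349; V(1,1) = max -> 6.744192
  V(0,0) = exp(-r*dt) * [p*1.336192 + (1-p)*6.744192] = 4.140452; exercise = 0.000000; V(0,0) = max -> 4.140452

Answer: Price = V(0,0) = 4.1405


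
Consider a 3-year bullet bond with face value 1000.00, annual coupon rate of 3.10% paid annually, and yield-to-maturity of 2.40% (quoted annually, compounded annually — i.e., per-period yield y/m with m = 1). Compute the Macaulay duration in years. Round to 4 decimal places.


Answer: Macaulay duration = 2.9117 years

Derivation:
Coupon per period c = face * coupon_rate / m = 31.000000
Periods per year m = 1; per-period yield y/m = 0.024000
Number of cashflows N = 3
Cashflows (t years, CF_t, discount factor 1/(1+y/m)^(m*t), PV):
  t = 1.0000: CF_t = 31.000000, DF = 0.976562, PV = 30.273438
  t = 2.0000: CF_t = 31.000000, DF = 0.953674, PV = 29.563904
  t = 3.0000: CF_t = 1031.000000, DF = 0.931323, PV = 960.193574
Price P = sum_t PV_t = 1020.030916
Macaulay numerator sum_t t * PV_t:
  t * PV_t at t = 1.0000: 30.273438
  t * PV_t at t = 2.0000: 59.127808
  t * PV_t at t = 3.0000: 2880.580723
Macaulay duration D = (sum_t t * PV_t) / P = 2969.981968 / 1020.030916 = 2.911659


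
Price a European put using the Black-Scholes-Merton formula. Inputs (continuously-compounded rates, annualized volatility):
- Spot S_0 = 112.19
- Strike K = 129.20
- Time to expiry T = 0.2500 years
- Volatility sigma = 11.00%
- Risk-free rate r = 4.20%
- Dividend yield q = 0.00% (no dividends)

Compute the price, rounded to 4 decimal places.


d1 = (ln(S/K) + (r - q + 0.5*sigma^2) * T) / (sigma * sqrt(T)) = -2.34827689
d2 = d1 - sigma * sqrt(T) = -2.40327689
exp(-rT) = 0.98955493; exp(-qT) = 1.00000000
P = K * exp(-rT) * N(-d2) - S_0 * exp(-qT) * N(-d1)
N(-d1) = 0.99056975; N(-d2) = 0.99187556
P = 129.2000 * 0.98955493 * 0.99187556 - 112.1900 * 1.00000000 * 0.99056975 = 15.6798

Answer: Price = 15.6798


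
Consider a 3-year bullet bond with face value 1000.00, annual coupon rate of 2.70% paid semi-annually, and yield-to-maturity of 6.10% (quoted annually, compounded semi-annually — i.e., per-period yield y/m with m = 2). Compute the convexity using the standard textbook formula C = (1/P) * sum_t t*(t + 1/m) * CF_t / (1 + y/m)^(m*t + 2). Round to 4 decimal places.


Answer: Convexity = 9.4328

Derivation:
Coupon per period c = face * coupon_rate / m = 13.500000
Periods per year m = 2; per-period yield y/m = 0.030500
Number of cashflows N = 6
Cashflows (t years, CF_t, discount factor 1/(1+y/m)^(m*t), PV):
  t = 0.5000: CF_t = 13.500000, DF = 0.970403, PV = 13.100437
  t = 1.0000: CF_t = 13.500000, DF = 0.941681, PV = 12.712699
  t = 1.5000: CF_t = 13.500000, DF = 0.913810, PV = 12.336438
  t = 2.0000: CF_t = 13.500000, DF = 0.886764, PV = 11.971313
  t = 2.5000: CF_t = 13.500000, DF = 0.860518, PV = 11.616995
  t = 3.0000: CF_t = 1013.500000, DF = 0.835049, PV = 846.322284
Price P = sum_t PV_t = 908.060166
Convexity numerator sum_t t*(t + 1/m) * CF_t / (1+y/m)^(m*t + 2):
  t = 0.5000: term = 6.168219
  t = 1.0000: term = 17.956969
  t = 1.5000: term = 34.850984
  t = 2.0000: term = 56.365816
  t = 2.5000: term = 82.046311
  t = 3.0000: term = 8368.142809
Convexity = (1/P) * sum = 8565.531108 / 908.060166 = 9.432779


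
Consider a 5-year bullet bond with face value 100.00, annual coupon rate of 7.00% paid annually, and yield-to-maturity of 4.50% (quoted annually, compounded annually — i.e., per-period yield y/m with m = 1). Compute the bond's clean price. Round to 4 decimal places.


Coupon per period c = face * coupon_rate / m = 7.000000
Periods per year m = 1; per-period yield y/m = 0.045000
Number of cashflows N = 5
Cashflows (t years, CF_t, discount factor 1/(1+y/m)^(m*t), PV):
  t = 1.0000: CF_t = 7.000000, DF = 0.956938, PV = 6.698565
  t = 2.0000: CF_t = 7.000000, DF = 0.915730, PV = 6.410110
  t = 3.0000: CF_t = 7.000000, DF = 0.876297, PV = 6.134076
  t = 4.0000: CF_t = 7.000000, DF = 0.838561, PV = 5.869929
  t = 5.0000: CF_t = 107.000000, DF = 0.802451, PV = 85.862262
Price P = sum_t PV_t = 110.974942

Answer: Price = 110.9749


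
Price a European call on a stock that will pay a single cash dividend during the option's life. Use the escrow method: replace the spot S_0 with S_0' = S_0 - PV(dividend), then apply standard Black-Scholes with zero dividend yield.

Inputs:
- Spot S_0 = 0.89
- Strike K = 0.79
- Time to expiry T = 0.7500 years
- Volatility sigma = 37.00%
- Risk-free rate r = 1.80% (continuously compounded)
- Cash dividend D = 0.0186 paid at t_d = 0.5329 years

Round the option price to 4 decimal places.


Answer: Price = 0.1574

Derivation:
PV(D) = D * exp(-r * t_d) = 0.0186 * 0.99045366 = 0.01842244
S_0' = S_0 - PV(D) = 0.8900 - 0.01842244 = 0.87157756
d1 = (ln(S_0'/K) + (r + sigma^2/2)*T) / (sigma*sqrt(T)) = 0.50903386
d2 = d1 - sigma*sqrt(T) = 0.18860446
exp(-rT) = 0.98659072
N(d1) = 0.69463575; N(d2) = 0.57479858
C = S_0' * N(d1) - K * exp(-rT) * N(d2) = 0.87157756 * 0.69463575 - 0.7900 * 0.98659072 * 0.57479858 = 0.1574


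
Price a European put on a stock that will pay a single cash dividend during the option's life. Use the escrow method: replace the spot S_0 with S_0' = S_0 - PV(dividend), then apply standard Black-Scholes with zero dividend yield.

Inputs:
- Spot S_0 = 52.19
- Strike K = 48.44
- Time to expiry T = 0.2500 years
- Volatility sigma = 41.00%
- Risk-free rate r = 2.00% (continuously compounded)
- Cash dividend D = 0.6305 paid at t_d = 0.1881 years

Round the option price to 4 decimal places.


PV(D) = D * exp(-r * t_d) = 0.6305 * 0.99624507 = 0.62813252
S_0' = S_0 - PV(D) = 52.1900 - 0.62813252 = 51.56186748
d1 = (ln(S_0'/K) + (r + sigma^2/2)*T) / (sigma*sqrt(T)) = 0.43155599
d2 = d1 - sigma*sqrt(T) = 0.22655599
exp(-rT) = 0.99501248
N(-d1) = 0.33303207; N(-d2) = 0.41038451
P = K * exp(-rT) * N(-d2) - S_0' * N(-d1) = 48.4400 * 0.99501248 * 0.41038451 - 51.56186748 * 0.33303207 = 2.6081

Answer: Price = 2.6081


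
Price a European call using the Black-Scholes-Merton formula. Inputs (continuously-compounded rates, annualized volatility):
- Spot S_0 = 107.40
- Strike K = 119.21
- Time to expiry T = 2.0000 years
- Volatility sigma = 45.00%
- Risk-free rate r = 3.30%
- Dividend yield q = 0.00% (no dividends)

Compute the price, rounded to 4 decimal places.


Answer: Price = 25.2877

Derivation:
d1 = (ln(S/K) + (r - q + 0.5*sigma^2) * T) / (sigma * sqrt(T)) = 0.25797383
d2 = d1 - sigma * sqrt(T) = -0.37842228
exp(-rT) = 0.93613086; exp(-qT) = 1.00000000
C = S_0 * exp(-qT) * N(d1) - K * exp(-rT) * N(d2)
N(d1) = 0.60178645; N(d2) = 0.35255846
C = 107.4000 * 1.00000000 * 0.60178645 - 119.2100 * 0.93613086 * 0.35255846 = 25.2877


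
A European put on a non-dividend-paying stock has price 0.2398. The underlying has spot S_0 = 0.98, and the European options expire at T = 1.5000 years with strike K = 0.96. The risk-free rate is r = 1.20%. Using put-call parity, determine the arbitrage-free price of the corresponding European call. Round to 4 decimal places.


Answer: Call price = 0.2769

Derivation:
Put-call parity: C - P = S_0 * exp(-qT) - K * exp(-rT).
S_0 * exp(-qT) = 0.9800 * 1.00000000 = 0.98000000
K * exp(-rT) = 0.9600 * 0.98216103 = 0.94287459
C = P + S*exp(-qT) - K*exp(-rT)
C = 0.2398 + 0.98000000 - 0.94287459 = 0.2769


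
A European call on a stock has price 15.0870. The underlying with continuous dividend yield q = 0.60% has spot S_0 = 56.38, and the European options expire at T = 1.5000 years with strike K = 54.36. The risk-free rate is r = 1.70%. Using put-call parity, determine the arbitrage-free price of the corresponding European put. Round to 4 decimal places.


Answer: Put price = 12.2035

Derivation:
Put-call parity: C - P = S_0 * exp(-qT) - K * exp(-rT).
S_0 * exp(-qT) = 56.3800 * 0.99104038 = 55.87485656
K * exp(-rT) = 54.3600 * 0.97482238 = 52.99134452
P = C - S*exp(-qT) + K*exp(-rT)
P = 15.0870 - 55.87485656 + 52.99134452 = 12.2035


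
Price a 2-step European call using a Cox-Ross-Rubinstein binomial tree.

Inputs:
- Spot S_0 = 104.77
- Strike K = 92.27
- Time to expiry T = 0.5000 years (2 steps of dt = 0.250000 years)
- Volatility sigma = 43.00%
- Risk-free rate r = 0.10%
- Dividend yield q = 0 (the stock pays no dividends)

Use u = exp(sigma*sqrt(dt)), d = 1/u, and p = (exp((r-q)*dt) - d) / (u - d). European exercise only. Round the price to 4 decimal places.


Answer: Price = V(0,0) = 19.9165

Derivation:
dt = T/N = 0.250000
u = exp(sigma*sqrt(dt)) = 1.239862; d = 1/u = 0.806541
p = (exp((r-q)*dt) - d) / (u - d) = 0.447033
Discount per step: exp(-r*dt) = 0.999750
Stock lattice S(k, i) with i counting down-moves:
  k=0: S(0,0) = 104.7700
  k=1: S(1,0) = 129.9003; S(1,1) = 84.5013
  k=2: S(2,0) = 161.0585; S(2,1) = 104.7700; S(2,2) = 68.1538
Terminal payoffs V(N, i) = max(S_T - K, 0):
  V(2,0) = 68.788471; V(2,1) = 12.500000; V(2,2) = 0.000000
Backward induction: V(k, i) = exp(-r*dt) * [p * V(k+1, i) + (1-p) * V(k+1, i+1)].
  V(1,0) = exp(-r*dt) * [p*68.788471 + (1-p)*12.500000] = 37.653396
  V(1,1) = exp(-r*dt) * [p*12.500000 + (1-p)*0.000000] = 5.586517
  V(0,0) = exp(-r*dt) * [p*37.653396 + (1-p)*5.586517] = 19.916494


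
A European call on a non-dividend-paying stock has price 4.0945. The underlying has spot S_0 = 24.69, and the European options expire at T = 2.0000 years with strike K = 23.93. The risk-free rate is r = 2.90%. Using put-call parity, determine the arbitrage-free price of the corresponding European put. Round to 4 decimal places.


Put-call parity: C - P = S_0 * exp(-qT) - K * exp(-rT).
S_0 * exp(-qT) = 24.6900 * 1.00000000 = 24.69000000
K * exp(-rT) = 23.9300 * 0.94364995 = 22.58154324
P = C - S*exp(-qT) + K*exp(-rT)
P = 4.0945 - 24.69000000 + 22.58154324 = 1.9860

Answer: Put price = 1.9860


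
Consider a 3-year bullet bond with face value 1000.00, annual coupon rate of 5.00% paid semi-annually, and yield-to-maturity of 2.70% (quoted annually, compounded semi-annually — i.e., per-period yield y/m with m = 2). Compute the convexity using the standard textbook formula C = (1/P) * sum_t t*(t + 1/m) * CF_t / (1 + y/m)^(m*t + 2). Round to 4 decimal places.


Coupon per period c = face * coupon_rate / m = 25.000000
Periods per year m = 2; per-period yield y/m = 0.013500
Number of cashflows N = 6
Cashflows (t years, CF_t, discount factor 1/(1+y/m)^(m*t), PV):
  t = 0.5000: CF_t = 25.000000, DF = 0.986680, PV = 24.666996
  t = 1.0000: CF_t = 25.000000, DF = 0.973537, PV = 24.338427
  t = 1.5000: CF_t = 25.000000, DF = 0.960569, PV = 24.014235
  t = 2.0000: CF_t = 25.000000, DF = 0.947774, PV = 23.694361
  t = 2.5000: CF_t = 25.000000, DF = 0.935150, PV = 23.378748
  t = 3.0000: CF_t = 1025.000000, DF = 0.922694, PV = 945.760882
Price P = sum_t PV_t = 1065.853648
Convexity numerator sum_t t*(t + 1/m) * CF_t / (1+y/m)^(m*t + 2):
  t = 0.5000: term = 12.007117
  t = 1.0000: term = 35.541541
  t = 1.5000: term = 70.136243
  t = 2.0000: term = 115.336693
  t = 2.5000: term = 170.700582
  t = 3.0000: term = 9667.699442
Convexity = (1/P) * sum = 10071.421618 / 1065.853648 = 9.449160

Answer: Convexity = 9.4492
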